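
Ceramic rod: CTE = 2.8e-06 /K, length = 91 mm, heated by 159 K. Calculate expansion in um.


dL = 2.8e-06 * 91 * 159 * 1000 = 40.513 um

40.513


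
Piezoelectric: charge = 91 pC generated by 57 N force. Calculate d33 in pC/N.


d33 = 91 / 57 = 1.6 pC/N

1.6


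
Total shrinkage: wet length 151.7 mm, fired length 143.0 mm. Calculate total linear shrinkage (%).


TS = (151.7 - 143.0) / 151.7 * 100 = 5.74%

5.74


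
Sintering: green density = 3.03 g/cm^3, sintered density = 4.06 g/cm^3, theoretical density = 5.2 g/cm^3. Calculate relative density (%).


Relative = 4.06 / 5.2 * 100 = 78.1%

78.1


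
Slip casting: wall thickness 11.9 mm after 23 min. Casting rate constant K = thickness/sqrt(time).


K = 11.9 / sqrt(23) = 11.9 / 4.7958 = 2.481 mm/min^0.5

2.481


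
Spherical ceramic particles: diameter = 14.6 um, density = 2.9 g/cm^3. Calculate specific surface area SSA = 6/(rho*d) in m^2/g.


SSA = 6 / (2.9 * 14.6) = 0.142 m^2/g

0.142


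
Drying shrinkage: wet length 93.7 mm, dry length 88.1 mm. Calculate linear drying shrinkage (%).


DS = (93.7 - 88.1) / 93.7 * 100 = 5.98%

5.98


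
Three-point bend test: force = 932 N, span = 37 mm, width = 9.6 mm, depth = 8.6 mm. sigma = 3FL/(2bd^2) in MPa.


sigma = 3*932*37/(2*9.6*8.6^2) = 72.9 MPa

72.9


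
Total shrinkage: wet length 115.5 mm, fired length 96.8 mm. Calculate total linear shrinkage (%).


TS = (115.5 - 96.8) / 115.5 * 100 = 16.19%

16.19


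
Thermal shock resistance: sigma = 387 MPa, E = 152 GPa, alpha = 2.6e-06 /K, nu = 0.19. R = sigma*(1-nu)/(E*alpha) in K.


R = 387*(1-0.19)/(152*1000*2.6e-06) = 793 K

793


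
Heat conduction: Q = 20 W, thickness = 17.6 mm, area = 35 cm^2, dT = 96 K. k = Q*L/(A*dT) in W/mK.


k = 20*17.6/1000/(35/10000*96) = 1.05 W/mK

1.05


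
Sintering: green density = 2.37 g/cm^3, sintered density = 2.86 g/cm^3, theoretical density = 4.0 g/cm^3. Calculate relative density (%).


Relative = 2.86 / 4.0 * 100 = 71.5%

71.5


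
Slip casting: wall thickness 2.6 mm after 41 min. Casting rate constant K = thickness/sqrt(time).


K = 2.6 / sqrt(41) = 2.6 / 6.4031 = 0.406 mm/min^0.5

0.406


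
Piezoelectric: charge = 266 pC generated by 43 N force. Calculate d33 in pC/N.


d33 = 266 / 43 = 6.2 pC/N

6.2


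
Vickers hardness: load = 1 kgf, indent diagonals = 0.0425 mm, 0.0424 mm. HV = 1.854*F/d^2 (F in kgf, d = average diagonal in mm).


d_avg = (0.0425+0.0424)/2 = 0.04245 mm
HV = 1.854*1/0.04245^2 = 1029

1029


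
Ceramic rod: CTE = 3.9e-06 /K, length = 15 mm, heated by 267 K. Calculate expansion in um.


dL = 3.9e-06 * 15 * 267 * 1000 = 15.62 um

15.62


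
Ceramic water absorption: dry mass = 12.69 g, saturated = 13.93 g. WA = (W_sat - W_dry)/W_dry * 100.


WA = (13.93 - 12.69) / 12.69 * 100 = 9.77%

9.77


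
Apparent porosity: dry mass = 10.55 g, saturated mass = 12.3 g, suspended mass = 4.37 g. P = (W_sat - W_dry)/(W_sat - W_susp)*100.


P = (12.3 - 10.55) / (12.3 - 4.37) * 100 = 1.75 / 7.93 * 100 = 22.1%

22.1


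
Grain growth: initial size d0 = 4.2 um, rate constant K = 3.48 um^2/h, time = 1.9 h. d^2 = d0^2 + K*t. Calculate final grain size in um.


d^2 = 4.2^2 + 3.48*1.9 = 24.252
d = sqrt(24.252) = 4.92 um

4.92


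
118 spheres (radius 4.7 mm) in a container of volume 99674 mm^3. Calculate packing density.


V_sphere = 4/3*pi*4.7^3 = 434.8928 mm^3
Total V = 118*434.8928 = 51317.3504 mm^3
PD = 51317.3504 / 99674 = 0.515

0.515


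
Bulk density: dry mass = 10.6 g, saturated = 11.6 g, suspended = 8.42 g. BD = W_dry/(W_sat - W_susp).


BD = 10.6 / (11.6 - 8.42) = 10.6 / 3.18 = 3.333 g/cm^3

3.333


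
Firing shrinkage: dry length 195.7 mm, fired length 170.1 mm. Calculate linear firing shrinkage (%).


FS = (195.7 - 170.1) / 195.7 * 100 = 13.08%

13.08


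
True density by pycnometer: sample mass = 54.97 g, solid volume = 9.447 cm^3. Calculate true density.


TD = 54.97 / 9.447 = 5.819 g/cm^3

5.819


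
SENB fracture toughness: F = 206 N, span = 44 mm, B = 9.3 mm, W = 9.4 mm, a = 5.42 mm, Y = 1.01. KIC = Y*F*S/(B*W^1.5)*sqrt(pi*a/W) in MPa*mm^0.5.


KIC = 1.01*206*44/(9.3*9.4^1.5)*sqrt(pi*5.42/9.4) = 45.97

45.97


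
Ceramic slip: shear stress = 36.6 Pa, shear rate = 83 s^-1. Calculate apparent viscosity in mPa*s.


eta = tau/gamma * 1000 = 36.6/83 * 1000 = 441.0 mPa*s

441.0


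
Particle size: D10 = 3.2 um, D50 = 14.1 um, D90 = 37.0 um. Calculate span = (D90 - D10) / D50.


Span = (37.0 - 3.2) / 14.1 = 33.8 / 14.1 = 2.397

2.397


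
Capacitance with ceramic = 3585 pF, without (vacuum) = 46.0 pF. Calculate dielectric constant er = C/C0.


er = 3585 / 46.0 = 77.93

77.93


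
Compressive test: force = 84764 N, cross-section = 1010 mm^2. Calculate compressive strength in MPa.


CS = 84764 / 1010 = 83.9 MPa

83.9


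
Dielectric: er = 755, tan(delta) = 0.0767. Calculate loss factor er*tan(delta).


Loss = 755 * 0.0767 = 57.909

57.909


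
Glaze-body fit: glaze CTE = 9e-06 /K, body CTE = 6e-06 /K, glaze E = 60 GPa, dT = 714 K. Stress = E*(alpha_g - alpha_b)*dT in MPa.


Stress = 60*1000*(9e-06 - 6e-06)*714 = 128.5 MPa

128.5


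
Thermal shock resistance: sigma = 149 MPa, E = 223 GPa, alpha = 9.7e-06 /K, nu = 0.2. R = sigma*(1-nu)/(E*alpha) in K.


R = 149*(1-0.2)/(223*1000*9.7e-06) = 55 K

55


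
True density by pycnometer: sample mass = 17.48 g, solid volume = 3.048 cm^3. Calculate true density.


TD = 17.48 / 3.048 = 5.735 g/cm^3

5.735


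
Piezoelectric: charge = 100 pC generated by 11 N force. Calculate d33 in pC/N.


d33 = 100 / 11 = 9.1 pC/N

9.1


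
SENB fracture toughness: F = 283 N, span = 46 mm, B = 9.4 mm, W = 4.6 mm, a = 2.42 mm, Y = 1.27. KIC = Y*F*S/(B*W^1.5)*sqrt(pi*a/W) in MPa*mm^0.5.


KIC = 1.27*283*46/(9.4*4.6^1.5)*sqrt(pi*2.42/4.6) = 229.19

229.19


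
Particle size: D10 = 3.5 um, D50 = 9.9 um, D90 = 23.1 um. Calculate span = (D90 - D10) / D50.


Span = (23.1 - 3.5) / 9.9 = 19.6 / 9.9 = 1.98

1.98


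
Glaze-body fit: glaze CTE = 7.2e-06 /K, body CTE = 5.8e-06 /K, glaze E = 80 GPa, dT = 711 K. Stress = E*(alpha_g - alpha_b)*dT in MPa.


Stress = 80*1000*(7.2e-06 - 5.8e-06)*711 = 79.6 MPa

79.6


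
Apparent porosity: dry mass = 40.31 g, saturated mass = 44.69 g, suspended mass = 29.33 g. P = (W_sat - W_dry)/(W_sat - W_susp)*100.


P = (44.69 - 40.31) / (44.69 - 29.33) * 100 = 4.38 / 15.36 * 100 = 28.5%

28.5


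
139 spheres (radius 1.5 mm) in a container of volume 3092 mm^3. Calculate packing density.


V_sphere = 4/3*pi*1.5^3 = 14.1372 mm^3
Total V = 139*14.1372 = 1965.0708 mm^3
PD = 1965.0708 / 3092 = 0.636

0.636


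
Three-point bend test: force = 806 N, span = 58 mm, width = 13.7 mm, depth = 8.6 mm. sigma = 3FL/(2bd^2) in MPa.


sigma = 3*806*58/(2*13.7*8.6^2) = 69.2 MPa

69.2


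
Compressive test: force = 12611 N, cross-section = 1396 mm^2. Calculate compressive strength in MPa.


CS = 12611 / 1396 = 9.0 MPa

9.0


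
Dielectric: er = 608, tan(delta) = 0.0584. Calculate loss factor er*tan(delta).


Loss = 608 * 0.0584 = 35.507

35.507


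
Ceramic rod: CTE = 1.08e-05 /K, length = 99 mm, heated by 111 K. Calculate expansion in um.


dL = 1.08e-05 * 99 * 111 * 1000 = 118.681 um

118.681


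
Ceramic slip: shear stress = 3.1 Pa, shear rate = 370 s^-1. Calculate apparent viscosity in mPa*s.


eta = tau/gamma * 1000 = 3.1/370 * 1000 = 8.4 mPa*s

8.4


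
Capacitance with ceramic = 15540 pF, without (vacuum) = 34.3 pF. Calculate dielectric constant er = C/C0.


er = 15540 / 34.3 = 453.06

453.06


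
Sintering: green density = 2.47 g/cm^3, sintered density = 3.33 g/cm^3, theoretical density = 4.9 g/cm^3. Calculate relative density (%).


Relative = 3.33 / 4.9 * 100 = 68.0%

68.0


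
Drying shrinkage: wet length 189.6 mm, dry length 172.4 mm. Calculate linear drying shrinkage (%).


DS = (189.6 - 172.4) / 189.6 * 100 = 9.07%

9.07


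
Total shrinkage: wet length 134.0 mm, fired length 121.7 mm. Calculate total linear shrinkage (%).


TS = (134.0 - 121.7) / 134.0 * 100 = 9.18%

9.18


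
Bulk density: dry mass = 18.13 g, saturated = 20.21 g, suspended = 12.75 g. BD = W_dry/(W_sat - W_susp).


BD = 18.13 / (20.21 - 12.75) = 18.13 / 7.46 = 2.43 g/cm^3

2.43


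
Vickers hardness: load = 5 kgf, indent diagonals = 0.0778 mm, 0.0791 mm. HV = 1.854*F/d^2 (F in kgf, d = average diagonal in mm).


d_avg = (0.0778+0.0791)/2 = 0.07845 mm
HV = 1.854*5/0.07845^2 = 1506

1506


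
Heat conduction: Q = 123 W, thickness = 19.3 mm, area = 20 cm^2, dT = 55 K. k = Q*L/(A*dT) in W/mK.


k = 123*19.3/1000/(20/10000*55) = 21.58 W/mK

21.58


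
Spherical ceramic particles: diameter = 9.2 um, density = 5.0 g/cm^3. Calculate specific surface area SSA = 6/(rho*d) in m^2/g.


SSA = 6 / (5.0 * 9.2) = 0.13 m^2/g

0.13


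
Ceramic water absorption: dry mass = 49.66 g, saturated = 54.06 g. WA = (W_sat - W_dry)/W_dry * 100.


WA = (54.06 - 49.66) / 49.66 * 100 = 8.86%

8.86


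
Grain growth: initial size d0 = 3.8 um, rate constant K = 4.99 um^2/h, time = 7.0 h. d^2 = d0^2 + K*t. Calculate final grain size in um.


d^2 = 3.8^2 + 4.99*7.0 = 49.37
d = sqrt(49.37) = 7.03 um

7.03


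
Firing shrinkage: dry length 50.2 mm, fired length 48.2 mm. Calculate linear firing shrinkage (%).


FS = (50.2 - 48.2) / 50.2 * 100 = 3.98%

3.98


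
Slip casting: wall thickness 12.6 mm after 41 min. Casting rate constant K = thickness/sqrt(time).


K = 12.6 / sqrt(41) = 12.6 / 6.4031 = 1.968 mm/min^0.5

1.968


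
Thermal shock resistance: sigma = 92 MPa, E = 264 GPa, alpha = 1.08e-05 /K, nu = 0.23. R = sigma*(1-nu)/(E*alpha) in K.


R = 92*(1-0.23)/(264*1000*1.08e-05) = 25 K

25


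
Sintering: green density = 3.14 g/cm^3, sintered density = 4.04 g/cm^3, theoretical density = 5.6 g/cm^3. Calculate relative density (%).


Relative = 4.04 / 5.6 * 100 = 72.1%

72.1


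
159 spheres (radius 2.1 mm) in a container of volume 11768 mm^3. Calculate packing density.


V_sphere = 4/3*pi*2.1^3 = 38.7924 mm^3
Total V = 159*38.7924 = 6167.9916 mm^3
PD = 6167.9916 / 11768 = 0.524

0.524


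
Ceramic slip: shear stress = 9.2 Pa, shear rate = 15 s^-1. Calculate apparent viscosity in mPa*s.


eta = tau/gamma * 1000 = 9.2/15 * 1000 = 613.3 mPa*s

613.3


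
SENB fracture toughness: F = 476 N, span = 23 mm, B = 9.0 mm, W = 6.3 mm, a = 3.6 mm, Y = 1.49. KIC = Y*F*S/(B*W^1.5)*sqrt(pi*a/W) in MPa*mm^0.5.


KIC = 1.49*476*23/(9.0*6.3^1.5)*sqrt(pi*3.6/6.3) = 153.58

153.58


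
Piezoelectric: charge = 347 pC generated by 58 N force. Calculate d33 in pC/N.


d33 = 347 / 58 = 6.0 pC/N

6.0


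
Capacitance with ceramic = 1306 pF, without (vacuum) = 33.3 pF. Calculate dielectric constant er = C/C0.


er = 1306 / 33.3 = 39.22

39.22


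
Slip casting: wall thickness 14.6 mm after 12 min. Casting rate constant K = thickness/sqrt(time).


K = 14.6 / sqrt(12) = 14.6 / 3.4641 = 4.215 mm/min^0.5

4.215


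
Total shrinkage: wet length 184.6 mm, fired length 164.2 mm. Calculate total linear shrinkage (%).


TS = (184.6 - 164.2) / 184.6 * 100 = 11.05%

11.05


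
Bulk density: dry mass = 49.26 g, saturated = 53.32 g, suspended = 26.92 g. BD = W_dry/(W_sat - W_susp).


BD = 49.26 / (53.32 - 26.92) = 49.26 / 26.4 = 1.866 g/cm^3

1.866


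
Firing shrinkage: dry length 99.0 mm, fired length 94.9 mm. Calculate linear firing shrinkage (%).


FS = (99.0 - 94.9) / 99.0 * 100 = 4.14%

4.14


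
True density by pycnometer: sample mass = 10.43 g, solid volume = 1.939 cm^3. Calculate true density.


TD = 10.43 / 1.939 = 5.379 g/cm^3

5.379


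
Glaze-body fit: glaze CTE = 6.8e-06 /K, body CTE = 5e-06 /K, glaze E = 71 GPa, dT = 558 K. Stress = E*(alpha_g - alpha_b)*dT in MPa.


Stress = 71*1000*(6.8e-06 - 5e-06)*558 = 71.3 MPa

71.3


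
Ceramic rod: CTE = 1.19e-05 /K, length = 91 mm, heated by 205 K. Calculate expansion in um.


dL = 1.19e-05 * 91 * 205 * 1000 = 221.995 um

221.995


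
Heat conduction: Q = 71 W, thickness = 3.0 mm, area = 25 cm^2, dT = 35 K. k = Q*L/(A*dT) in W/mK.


k = 71*3.0/1000/(25/10000*35) = 2.43 W/mK

2.43


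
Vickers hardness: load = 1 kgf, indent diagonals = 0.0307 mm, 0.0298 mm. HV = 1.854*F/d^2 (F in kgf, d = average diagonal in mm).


d_avg = (0.0307+0.0298)/2 = 0.03025 mm
HV = 1.854*1/0.03025^2 = 2026

2026


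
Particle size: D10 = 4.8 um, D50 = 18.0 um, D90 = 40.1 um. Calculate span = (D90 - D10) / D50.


Span = (40.1 - 4.8) / 18.0 = 35.3 / 18.0 = 1.961

1.961


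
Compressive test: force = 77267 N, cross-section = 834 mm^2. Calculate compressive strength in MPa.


CS = 77267 / 834 = 92.6 MPa

92.6


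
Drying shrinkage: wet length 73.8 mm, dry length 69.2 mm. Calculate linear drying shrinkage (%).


DS = (73.8 - 69.2) / 73.8 * 100 = 6.23%

6.23


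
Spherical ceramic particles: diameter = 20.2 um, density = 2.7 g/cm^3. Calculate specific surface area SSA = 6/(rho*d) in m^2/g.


SSA = 6 / (2.7 * 20.2) = 0.11 m^2/g

0.11


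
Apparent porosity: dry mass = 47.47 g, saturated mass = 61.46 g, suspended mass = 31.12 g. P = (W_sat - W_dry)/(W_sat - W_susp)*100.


P = (61.46 - 47.47) / (61.46 - 31.12) * 100 = 13.99 / 30.34 * 100 = 46.1%

46.1


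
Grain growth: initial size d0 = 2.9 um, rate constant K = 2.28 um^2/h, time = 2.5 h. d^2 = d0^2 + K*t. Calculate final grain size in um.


d^2 = 2.9^2 + 2.28*2.5 = 14.11
d = sqrt(14.11) = 3.76 um

3.76


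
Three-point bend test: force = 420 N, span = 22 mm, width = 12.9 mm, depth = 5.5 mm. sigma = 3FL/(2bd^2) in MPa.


sigma = 3*420*22/(2*12.9*5.5^2) = 35.5 MPa

35.5


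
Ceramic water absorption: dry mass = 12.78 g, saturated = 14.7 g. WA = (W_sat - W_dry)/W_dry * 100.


WA = (14.7 - 12.78) / 12.78 * 100 = 15.02%

15.02


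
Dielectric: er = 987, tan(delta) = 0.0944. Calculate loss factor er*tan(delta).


Loss = 987 * 0.0944 = 93.173

93.173


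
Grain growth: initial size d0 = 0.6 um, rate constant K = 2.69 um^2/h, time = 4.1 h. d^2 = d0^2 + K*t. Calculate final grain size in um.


d^2 = 0.6^2 + 2.69*4.1 = 11.389
d = sqrt(11.389) = 3.37 um

3.37


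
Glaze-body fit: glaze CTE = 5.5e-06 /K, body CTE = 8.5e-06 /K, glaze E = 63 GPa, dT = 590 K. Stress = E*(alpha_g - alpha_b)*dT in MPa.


Stress = 63*1000*(5.5e-06 - 8.5e-06)*590 = -111.5 MPa

-111.5


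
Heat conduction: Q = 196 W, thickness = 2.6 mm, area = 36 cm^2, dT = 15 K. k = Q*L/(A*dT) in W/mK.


k = 196*2.6/1000/(36/10000*15) = 9.44 W/mK

9.44


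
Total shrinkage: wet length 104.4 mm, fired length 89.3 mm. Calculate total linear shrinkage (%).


TS = (104.4 - 89.3) / 104.4 * 100 = 14.46%

14.46


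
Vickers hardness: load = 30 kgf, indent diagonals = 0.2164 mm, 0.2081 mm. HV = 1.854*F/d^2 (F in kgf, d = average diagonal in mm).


d_avg = (0.2164+0.2081)/2 = 0.21225 mm
HV = 1.854*30/0.21225^2 = 1235

1235


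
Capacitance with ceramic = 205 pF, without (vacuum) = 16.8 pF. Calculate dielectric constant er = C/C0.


er = 205 / 16.8 = 12.2

12.2


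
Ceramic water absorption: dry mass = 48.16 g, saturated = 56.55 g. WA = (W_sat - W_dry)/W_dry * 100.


WA = (56.55 - 48.16) / 48.16 * 100 = 17.42%

17.42


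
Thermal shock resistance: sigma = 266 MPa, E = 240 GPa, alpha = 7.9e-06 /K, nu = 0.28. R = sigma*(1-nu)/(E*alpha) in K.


R = 266*(1-0.28)/(240*1000*7.9e-06) = 101 K

101


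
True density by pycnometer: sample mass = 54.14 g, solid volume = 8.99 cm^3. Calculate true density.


TD = 54.14 / 8.99 = 6.022 g/cm^3

6.022


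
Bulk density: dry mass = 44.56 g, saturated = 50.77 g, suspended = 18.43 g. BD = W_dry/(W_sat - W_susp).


BD = 44.56 / (50.77 - 18.43) = 44.56 / 32.34 = 1.378 g/cm^3

1.378


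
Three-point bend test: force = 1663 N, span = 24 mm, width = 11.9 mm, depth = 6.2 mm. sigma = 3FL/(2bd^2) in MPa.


sigma = 3*1663*24/(2*11.9*6.2^2) = 130.9 MPa

130.9


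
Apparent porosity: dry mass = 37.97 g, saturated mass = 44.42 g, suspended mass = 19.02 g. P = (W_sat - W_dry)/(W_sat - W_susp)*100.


P = (44.42 - 37.97) / (44.42 - 19.02) * 100 = 6.45 / 25.4 * 100 = 25.4%

25.4


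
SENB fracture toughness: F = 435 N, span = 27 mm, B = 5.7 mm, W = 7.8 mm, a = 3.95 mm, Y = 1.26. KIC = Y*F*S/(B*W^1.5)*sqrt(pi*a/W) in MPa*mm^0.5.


KIC = 1.26*435*27/(5.7*7.8^1.5)*sqrt(pi*3.95/7.8) = 150.33

150.33


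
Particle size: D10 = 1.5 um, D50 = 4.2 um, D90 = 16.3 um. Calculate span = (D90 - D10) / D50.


Span = (16.3 - 1.5) / 4.2 = 14.8 / 4.2 = 3.524

3.524


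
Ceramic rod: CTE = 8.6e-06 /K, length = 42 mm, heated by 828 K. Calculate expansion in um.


dL = 8.6e-06 * 42 * 828 * 1000 = 299.074 um

299.074


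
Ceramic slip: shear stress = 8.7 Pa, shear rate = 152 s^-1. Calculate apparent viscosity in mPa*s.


eta = tau/gamma * 1000 = 8.7/152 * 1000 = 57.2 mPa*s

57.2


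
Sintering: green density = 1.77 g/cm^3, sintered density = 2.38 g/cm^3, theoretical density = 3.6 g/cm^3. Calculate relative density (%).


Relative = 2.38 / 3.6 * 100 = 66.1%

66.1


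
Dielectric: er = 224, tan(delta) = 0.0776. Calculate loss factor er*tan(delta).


Loss = 224 * 0.0776 = 17.382

17.382


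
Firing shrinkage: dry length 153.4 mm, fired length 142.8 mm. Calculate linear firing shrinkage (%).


FS = (153.4 - 142.8) / 153.4 * 100 = 6.91%

6.91


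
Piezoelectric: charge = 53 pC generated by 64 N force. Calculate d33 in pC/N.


d33 = 53 / 64 = 0.8 pC/N

0.8


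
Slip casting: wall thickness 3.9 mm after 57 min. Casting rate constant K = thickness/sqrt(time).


K = 3.9 / sqrt(57) = 3.9 / 7.5498 = 0.517 mm/min^0.5

0.517


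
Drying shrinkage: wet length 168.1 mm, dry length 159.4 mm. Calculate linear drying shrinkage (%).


DS = (168.1 - 159.4) / 168.1 * 100 = 5.18%

5.18


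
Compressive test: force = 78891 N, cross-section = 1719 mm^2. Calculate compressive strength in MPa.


CS = 78891 / 1719 = 45.9 MPa

45.9


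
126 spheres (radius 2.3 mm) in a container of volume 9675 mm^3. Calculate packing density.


V_sphere = 4/3*pi*2.3^3 = 50.965 mm^3
Total V = 126*50.965 = 6421.59 mm^3
PD = 6421.59 / 9675 = 0.664

0.664


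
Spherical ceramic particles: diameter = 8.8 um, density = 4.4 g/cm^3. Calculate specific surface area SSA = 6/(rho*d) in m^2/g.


SSA = 6 / (4.4 * 8.8) = 0.155 m^2/g

0.155


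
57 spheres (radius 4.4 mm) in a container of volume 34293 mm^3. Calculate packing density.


V_sphere = 4/3*pi*4.4^3 = 356.8179 mm^3
Total V = 57*356.8179 = 20338.6203 mm^3
PD = 20338.6203 / 34293 = 0.593

0.593


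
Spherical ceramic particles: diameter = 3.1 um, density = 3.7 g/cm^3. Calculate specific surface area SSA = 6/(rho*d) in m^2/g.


SSA = 6 / (3.7 * 3.1) = 0.523 m^2/g

0.523


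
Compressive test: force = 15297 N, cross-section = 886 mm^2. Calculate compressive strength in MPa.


CS = 15297 / 886 = 17.3 MPa

17.3


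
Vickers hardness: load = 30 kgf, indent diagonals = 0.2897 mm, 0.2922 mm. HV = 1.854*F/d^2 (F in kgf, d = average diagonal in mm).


d_avg = (0.2897+0.2922)/2 = 0.29095 mm
HV = 1.854*30/0.29095^2 = 657

657


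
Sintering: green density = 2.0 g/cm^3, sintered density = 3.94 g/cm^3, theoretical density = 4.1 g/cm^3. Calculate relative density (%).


Relative = 3.94 / 4.1 * 100 = 96.1%

96.1


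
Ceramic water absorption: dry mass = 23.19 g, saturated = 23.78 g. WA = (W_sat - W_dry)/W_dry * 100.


WA = (23.78 - 23.19) / 23.19 * 100 = 2.54%

2.54


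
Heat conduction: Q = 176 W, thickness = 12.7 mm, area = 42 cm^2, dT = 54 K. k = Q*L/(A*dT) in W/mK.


k = 176*12.7/1000/(42/10000*54) = 9.86 W/mK

9.86


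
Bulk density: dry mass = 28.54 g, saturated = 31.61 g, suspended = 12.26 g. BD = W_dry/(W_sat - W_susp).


BD = 28.54 / (31.61 - 12.26) = 28.54 / 19.35 = 1.475 g/cm^3

1.475


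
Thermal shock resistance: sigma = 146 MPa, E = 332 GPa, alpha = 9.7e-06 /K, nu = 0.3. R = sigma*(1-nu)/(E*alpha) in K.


R = 146*(1-0.3)/(332*1000*9.7e-06) = 32 K

32


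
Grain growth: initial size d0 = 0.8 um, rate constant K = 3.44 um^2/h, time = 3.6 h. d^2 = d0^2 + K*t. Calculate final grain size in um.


d^2 = 0.8^2 + 3.44*3.6 = 13.024
d = sqrt(13.024) = 3.61 um

3.61


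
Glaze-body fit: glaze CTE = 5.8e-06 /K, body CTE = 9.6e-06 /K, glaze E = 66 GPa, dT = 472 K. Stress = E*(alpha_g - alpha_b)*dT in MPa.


Stress = 66*1000*(5.8e-06 - 9.6e-06)*472 = -118.4 MPa

-118.4


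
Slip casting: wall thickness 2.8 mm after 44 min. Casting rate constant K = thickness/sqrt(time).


K = 2.8 / sqrt(44) = 2.8 / 6.6332 = 0.422 mm/min^0.5

0.422


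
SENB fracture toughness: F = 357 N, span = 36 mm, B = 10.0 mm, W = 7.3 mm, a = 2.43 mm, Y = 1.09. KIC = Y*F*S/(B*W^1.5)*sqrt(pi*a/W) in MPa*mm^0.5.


KIC = 1.09*357*36/(10.0*7.3^1.5)*sqrt(pi*2.43/7.3) = 72.63

72.63


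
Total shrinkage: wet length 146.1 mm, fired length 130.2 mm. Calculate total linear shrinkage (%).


TS = (146.1 - 130.2) / 146.1 * 100 = 10.88%

10.88


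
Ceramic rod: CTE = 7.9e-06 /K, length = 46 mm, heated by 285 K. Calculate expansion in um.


dL = 7.9e-06 * 46 * 285 * 1000 = 103.569 um

103.569


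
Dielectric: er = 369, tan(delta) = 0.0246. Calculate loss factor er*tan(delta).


Loss = 369 * 0.0246 = 9.077

9.077


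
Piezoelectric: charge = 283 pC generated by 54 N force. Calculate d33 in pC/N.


d33 = 283 / 54 = 5.2 pC/N

5.2


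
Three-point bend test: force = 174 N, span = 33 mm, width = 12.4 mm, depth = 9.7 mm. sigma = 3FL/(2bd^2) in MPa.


sigma = 3*174*33/(2*12.4*9.7^2) = 7.4 MPa

7.4


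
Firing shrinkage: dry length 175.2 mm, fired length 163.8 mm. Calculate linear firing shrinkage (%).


FS = (175.2 - 163.8) / 175.2 * 100 = 6.51%

6.51


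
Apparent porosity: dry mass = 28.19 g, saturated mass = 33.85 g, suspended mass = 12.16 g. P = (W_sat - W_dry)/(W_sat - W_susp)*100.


P = (33.85 - 28.19) / (33.85 - 12.16) * 100 = 5.66 / 21.69 * 100 = 26.1%

26.1


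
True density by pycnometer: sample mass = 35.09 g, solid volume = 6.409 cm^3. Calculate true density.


TD = 35.09 / 6.409 = 5.475 g/cm^3

5.475


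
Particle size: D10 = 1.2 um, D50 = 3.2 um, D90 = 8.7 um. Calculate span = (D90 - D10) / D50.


Span = (8.7 - 1.2) / 3.2 = 7.5 / 3.2 = 2.344

2.344


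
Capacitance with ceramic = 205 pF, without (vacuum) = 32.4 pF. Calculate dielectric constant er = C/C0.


er = 205 / 32.4 = 6.33

6.33


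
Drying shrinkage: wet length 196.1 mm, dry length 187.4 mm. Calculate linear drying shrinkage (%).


DS = (196.1 - 187.4) / 196.1 * 100 = 4.44%

4.44


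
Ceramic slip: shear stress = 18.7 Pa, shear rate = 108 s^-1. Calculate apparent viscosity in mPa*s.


eta = tau/gamma * 1000 = 18.7/108 * 1000 = 173.1 mPa*s

173.1


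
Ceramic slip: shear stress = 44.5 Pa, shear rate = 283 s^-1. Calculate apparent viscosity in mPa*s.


eta = tau/gamma * 1000 = 44.5/283 * 1000 = 157.2 mPa*s

157.2


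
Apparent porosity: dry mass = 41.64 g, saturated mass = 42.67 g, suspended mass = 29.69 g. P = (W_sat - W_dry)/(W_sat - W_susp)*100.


P = (42.67 - 41.64) / (42.67 - 29.69) * 100 = 1.03 / 12.98 * 100 = 7.9%

7.9


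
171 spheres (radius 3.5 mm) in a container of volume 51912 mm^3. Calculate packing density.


V_sphere = 4/3*pi*3.5^3 = 179.5944 mm^3
Total V = 171*179.5944 = 30710.6424 mm^3
PD = 30710.6424 / 51912 = 0.592

0.592


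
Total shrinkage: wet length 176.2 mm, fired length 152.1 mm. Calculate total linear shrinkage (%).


TS = (176.2 - 152.1) / 176.2 * 100 = 13.68%

13.68


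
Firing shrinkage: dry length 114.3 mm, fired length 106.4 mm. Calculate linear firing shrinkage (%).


FS = (114.3 - 106.4) / 114.3 * 100 = 6.91%

6.91


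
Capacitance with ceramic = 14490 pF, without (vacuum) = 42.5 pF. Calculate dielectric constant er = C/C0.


er = 14490 / 42.5 = 340.94

340.94


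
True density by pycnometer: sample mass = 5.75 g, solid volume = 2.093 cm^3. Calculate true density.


TD = 5.75 / 2.093 = 2.747 g/cm^3

2.747


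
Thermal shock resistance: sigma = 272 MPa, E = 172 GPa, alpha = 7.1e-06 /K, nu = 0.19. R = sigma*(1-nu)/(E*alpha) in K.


R = 272*(1-0.19)/(172*1000*7.1e-06) = 180 K

180


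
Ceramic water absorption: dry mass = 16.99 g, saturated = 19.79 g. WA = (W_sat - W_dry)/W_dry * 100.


WA = (19.79 - 16.99) / 16.99 * 100 = 16.48%

16.48


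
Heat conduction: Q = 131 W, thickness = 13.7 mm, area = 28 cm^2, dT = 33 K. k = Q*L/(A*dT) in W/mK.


k = 131*13.7/1000/(28/10000*33) = 19.42 W/mK

19.42


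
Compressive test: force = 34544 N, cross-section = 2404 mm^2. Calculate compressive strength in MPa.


CS = 34544 / 2404 = 14.4 MPa

14.4


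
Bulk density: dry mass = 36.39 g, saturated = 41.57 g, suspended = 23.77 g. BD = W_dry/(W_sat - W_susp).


BD = 36.39 / (41.57 - 23.77) = 36.39 / 17.8 = 2.044 g/cm^3

2.044


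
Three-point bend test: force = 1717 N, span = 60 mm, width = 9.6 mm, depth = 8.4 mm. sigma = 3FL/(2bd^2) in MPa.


sigma = 3*1717*60/(2*9.6*8.4^2) = 228.1 MPa

228.1


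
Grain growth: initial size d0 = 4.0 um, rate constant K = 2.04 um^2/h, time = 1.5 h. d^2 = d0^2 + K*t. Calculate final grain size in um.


d^2 = 4.0^2 + 2.04*1.5 = 19.06
d = sqrt(19.06) = 4.37 um

4.37


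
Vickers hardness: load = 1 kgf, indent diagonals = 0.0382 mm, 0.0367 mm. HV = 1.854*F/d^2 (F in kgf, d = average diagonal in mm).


d_avg = (0.0382+0.0367)/2 = 0.03745 mm
HV = 1.854*1/0.03745^2 = 1322

1322


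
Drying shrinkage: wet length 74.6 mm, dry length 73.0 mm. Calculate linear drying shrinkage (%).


DS = (74.6 - 73.0) / 74.6 * 100 = 2.14%

2.14


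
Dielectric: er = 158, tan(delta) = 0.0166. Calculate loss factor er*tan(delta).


Loss = 158 * 0.0166 = 2.623

2.623


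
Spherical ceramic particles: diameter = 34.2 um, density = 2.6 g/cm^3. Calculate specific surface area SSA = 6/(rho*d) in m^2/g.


SSA = 6 / (2.6 * 34.2) = 0.067 m^2/g

0.067


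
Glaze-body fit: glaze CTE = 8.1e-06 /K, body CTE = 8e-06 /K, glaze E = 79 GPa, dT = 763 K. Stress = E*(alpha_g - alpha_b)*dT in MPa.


Stress = 79*1000*(8.1e-06 - 8e-06)*763 = 6.0 MPa

6.0


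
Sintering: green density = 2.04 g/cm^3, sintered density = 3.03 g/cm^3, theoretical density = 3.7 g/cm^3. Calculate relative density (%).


Relative = 3.03 / 3.7 * 100 = 81.9%

81.9


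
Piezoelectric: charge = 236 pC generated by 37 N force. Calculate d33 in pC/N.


d33 = 236 / 37 = 6.4 pC/N

6.4


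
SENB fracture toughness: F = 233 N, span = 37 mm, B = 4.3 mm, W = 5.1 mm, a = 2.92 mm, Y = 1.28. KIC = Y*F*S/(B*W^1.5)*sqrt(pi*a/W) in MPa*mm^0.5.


KIC = 1.28*233*37/(4.3*5.1^1.5)*sqrt(pi*2.92/5.1) = 298.83

298.83


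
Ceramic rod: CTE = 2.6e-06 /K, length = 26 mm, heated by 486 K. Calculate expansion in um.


dL = 2.6e-06 * 26 * 486 * 1000 = 32.854 um

32.854


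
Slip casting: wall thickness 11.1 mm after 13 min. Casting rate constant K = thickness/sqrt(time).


K = 11.1 / sqrt(13) = 11.1 / 3.6056 = 3.079 mm/min^0.5

3.079


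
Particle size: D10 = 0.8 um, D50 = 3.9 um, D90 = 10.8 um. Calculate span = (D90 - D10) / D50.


Span = (10.8 - 0.8) / 3.9 = 10.0 / 3.9 = 2.564

2.564


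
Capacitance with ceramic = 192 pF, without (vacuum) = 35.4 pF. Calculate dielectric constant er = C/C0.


er = 192 / 35.4 = 5.42

5.42


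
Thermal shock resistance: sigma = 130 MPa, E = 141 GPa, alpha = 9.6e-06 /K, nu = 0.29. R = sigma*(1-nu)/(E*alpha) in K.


R = 130*(1-0.29)/(141*1000*9.6e-06) = 68 K

68


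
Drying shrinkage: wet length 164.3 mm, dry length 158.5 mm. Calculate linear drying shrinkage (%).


DS = (164.3 - 158.5) / 164.3 * 100 = 3.53%

3.53


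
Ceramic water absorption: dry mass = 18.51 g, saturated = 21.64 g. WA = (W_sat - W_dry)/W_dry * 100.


WA = (21.64 - 18.51) / 18.51 * 100 = 16.91%

16.91


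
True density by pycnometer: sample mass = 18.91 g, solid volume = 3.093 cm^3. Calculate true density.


TD = 18.91 / 3.093 = 6.114 g/cm^3

6.114


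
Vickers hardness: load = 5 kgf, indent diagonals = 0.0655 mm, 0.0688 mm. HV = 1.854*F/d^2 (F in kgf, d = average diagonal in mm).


d_avg = (0.0655+0.0688)/2 = 0.06715 mm
HV = 1.854*5/0.06715^2 = 2056

2056


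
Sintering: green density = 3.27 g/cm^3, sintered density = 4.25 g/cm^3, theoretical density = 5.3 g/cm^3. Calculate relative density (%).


Relative = 4.25 / 5.3 * 100 = 80.2%

80.2


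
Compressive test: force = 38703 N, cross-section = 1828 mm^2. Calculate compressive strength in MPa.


CS = 38703 / 1828 = 21.2 MPa

21.2


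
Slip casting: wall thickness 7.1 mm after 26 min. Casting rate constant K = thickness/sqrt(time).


K = 7.1 / sqrt(26) = 7.1 / 5.099 = 1.392 mm/min^0.5

1.392


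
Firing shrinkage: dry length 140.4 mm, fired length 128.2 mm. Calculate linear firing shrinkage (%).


FS = (140.4 - 128.2) / 140.4 * 100 = 8.69%

8.69


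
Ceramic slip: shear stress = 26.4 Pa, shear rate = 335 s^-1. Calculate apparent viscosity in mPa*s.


eta = tau/gamma * 1000 = 26.4/335 * 1000 = 78.8 mPa*s

78.8


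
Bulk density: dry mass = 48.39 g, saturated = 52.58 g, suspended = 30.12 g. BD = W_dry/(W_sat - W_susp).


BD = 48.39 / (52.58 - 30.12) = 48.39 / 22.46 = 2.154 g/cm^3

2.154


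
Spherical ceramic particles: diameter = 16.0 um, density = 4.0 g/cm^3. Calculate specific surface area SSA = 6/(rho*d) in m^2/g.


SSA = 6 / (4.0 * 16.0) = 0.094 m^2/g

0.094


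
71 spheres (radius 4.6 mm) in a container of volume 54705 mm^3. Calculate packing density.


V_sphere = 4/3*pi*4.6^3 = 407.7201 mm^3
Total V = 71*407.7201 = 28948.1271 mm^3
PD = 28948.1271 / 54705 = 0.529

0.529


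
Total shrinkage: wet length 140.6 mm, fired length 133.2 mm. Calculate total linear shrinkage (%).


TS = (140.6 - 133.2) / 140.6 * 100 = 5.26%

5.26


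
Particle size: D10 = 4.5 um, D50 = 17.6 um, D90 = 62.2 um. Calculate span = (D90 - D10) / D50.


Span = (62.2 - 4.5) / 17.6 = 57.7 / 17.6 = 3.278

3.278


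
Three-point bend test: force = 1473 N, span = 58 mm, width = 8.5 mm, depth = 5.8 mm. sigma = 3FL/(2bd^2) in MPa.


sigma = 3*1473*58/(2*8.5*5.8^2) = 448.2 MPa

448.2


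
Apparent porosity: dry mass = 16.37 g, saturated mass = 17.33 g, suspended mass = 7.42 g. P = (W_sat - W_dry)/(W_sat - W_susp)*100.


P = (17.33 - 16.37) / (17.33 - 7.42) * 100 = 0.96 / 9.91 * 100 = 9.7%

9.7


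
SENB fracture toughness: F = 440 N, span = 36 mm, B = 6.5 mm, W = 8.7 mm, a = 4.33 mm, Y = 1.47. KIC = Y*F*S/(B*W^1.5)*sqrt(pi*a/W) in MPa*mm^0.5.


KIC = 1.47*440*36/(6.5*8.7^1.5)*sqrt(pi*4.33/8.7) = 174.56

174.56


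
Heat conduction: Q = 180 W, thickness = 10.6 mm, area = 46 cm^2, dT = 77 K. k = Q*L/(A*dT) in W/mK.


k = 180*10.6/1000/(46/10000*77) = 5.39 W/mK

5.39


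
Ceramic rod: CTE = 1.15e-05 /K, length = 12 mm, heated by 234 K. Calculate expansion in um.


dL = 1.15e-05 * 12 * 234 * 1000 = 32.292 um

32.292


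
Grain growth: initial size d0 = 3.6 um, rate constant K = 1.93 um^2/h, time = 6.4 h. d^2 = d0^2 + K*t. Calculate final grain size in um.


d^2 = 3.6^2 + 1.93*6.4 = 25.312
d = sqrt(25.312) = 5.03 um

5.03


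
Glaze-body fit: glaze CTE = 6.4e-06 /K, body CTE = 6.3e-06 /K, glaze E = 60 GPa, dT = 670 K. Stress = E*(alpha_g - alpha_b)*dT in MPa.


Stress = 60*1000*(6.4e-06 - 6.3e-06)*670 = 4.0 MPa

4.0


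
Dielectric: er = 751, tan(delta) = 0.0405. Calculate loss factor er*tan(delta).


Loss = 751 * 0.0405 = 30.416

30.416


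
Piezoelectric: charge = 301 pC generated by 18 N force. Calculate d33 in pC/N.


d33 = 301 / 18 = 16.7 pC/N

16.7


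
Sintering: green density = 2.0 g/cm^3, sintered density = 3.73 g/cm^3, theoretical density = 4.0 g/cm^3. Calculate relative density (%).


Relative = 3.73 / 4.0 * 100 = 93.3%

93.3


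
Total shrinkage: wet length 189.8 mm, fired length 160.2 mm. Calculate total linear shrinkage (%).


TS = (189.8 - 160.2) / 189.8 * 100 = 15.6%

15.6


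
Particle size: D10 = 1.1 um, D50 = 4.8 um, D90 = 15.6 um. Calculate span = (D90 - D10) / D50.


Span = (15.6 - 1.1) / 4.8 = 14.5 / 4.8 = 3.021

3.021


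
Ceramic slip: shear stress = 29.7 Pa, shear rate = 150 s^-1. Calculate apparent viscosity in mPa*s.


eta = tau/gamma * 1000 = 29.7/150 * 1000 = 198.0 mPa*s

198.0


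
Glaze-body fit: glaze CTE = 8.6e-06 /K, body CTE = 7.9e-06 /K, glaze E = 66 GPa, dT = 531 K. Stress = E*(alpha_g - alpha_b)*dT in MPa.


Stress = 66*1000*(8.6e-06 - 7.9e-06)*531 = 24.5 MPa

24.5


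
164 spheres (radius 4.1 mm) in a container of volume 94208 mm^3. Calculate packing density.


V_sphere = 4/3*pi*4.1^3 = 288.6956 mm^3
Total V = 164*288.6956 = 47346.0784 mm^3
PD = 47346.0784 / 94208 = 0.503

0.503


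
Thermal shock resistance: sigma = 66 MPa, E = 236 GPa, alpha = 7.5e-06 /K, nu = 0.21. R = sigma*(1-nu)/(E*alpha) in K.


R = 66*(1-0.21)/(236*1000*7.5e-06) = 29 K

29


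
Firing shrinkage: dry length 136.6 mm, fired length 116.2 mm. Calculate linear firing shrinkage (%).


FS = (136.6 - 116.2) / 136.6 * 100 = 14.93%

14.93


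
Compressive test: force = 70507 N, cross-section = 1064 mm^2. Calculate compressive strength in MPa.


CS = 70507 / 1064 = 66.3 MPa

66.3


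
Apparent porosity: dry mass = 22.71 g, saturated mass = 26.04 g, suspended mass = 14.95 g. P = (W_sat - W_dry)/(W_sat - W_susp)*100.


P = (26.04 - 22.71) / (26.04 - 14.95) * 100 = 3.33 / 11.09 * 100 = 30.0%

30.0


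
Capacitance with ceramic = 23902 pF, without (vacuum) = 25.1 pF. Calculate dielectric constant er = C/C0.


er = 23902 / 25.1 = 952.27

952.27


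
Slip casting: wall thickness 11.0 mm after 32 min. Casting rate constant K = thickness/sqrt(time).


K = 11.0 / sqrt(32) = 11.0 / 5.6569 = 1.945 mm/min^0.5

1.945


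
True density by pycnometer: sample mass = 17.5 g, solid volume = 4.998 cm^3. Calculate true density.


TD = 17.5 / 4.998 = 3.501 g/cm^3

3.501


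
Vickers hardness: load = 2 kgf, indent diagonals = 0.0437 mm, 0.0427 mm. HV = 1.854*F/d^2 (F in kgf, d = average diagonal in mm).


d_avg = (0.0437+0.0427)/2 = 0.0432 mm
HV = 1.854*2/0.0432^2 = 1987

1987


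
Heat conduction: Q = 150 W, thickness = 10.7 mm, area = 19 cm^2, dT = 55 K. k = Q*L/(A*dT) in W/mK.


k = 150*10.7/1000/(19/10000*55) = 15.36 W/mK

15.36


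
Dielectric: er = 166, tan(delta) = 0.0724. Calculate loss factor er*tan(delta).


Loss = 166 * 0.0724 = 12.018

12.018


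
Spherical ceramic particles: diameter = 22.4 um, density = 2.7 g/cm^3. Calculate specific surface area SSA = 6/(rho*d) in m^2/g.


SSA = 6 / (2.7 * 22.4) = 0.099 m^2/g

0.099


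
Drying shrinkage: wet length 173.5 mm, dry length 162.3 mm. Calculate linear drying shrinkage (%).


DS = (173.5 - 162.3) / 173.5 * 100 = 6.46%

6.46


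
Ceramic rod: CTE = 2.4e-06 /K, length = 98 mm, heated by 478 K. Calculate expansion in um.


dL = 2.4e-06 * 98 * 478 * 1000 = 112.426 um

112.426


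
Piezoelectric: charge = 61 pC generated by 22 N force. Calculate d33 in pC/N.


d33 = 61 / 22 = 2.8 pC/N

2.8


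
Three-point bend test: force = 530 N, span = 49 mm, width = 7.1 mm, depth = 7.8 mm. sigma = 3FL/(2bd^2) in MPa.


sigma = 3*530*49/(2*7.1*7.8^2) = 90.2 MPa

90.2


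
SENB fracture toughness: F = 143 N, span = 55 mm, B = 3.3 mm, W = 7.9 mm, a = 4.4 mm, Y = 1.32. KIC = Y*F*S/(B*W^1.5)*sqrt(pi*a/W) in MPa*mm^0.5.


KIC = 1.32*143*55/(3.3*7.9^1.5)*sqrt(pi*4.4/7.9) = 187.42

187.42


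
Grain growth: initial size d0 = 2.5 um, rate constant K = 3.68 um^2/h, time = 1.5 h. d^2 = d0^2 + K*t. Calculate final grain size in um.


d^2 = 2.5^2 + 3.68*1.5 = 11.77
d = sqrt(11.77) = 3.43 um

3.43


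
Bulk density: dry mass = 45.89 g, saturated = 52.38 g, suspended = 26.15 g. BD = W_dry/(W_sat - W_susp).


BD = 45.89 / (52.38 - 26.15) = 45.89 / 26.23 = 1.75 g/cm^3

1.75


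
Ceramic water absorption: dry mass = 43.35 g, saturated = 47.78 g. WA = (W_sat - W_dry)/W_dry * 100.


WA = (47.78 - 43.35) / 43.35 * 100 = 10.22%

10.22


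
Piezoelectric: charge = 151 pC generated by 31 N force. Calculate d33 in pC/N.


d33 = 151 / 31 = 4.9 pC/N

4.9


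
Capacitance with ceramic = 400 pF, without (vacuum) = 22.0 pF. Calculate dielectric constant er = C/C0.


er = 400 / 22.0 = 18.18

18.18


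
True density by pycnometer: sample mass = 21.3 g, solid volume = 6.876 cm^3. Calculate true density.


TD = 21.3 / 6.876 = 3.098 g/cm^3

3.098


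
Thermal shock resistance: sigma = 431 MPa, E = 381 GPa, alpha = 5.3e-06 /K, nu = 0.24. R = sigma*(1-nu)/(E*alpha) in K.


R = 431*(1-0.24)/(381*1000*5.3e-06) = 162 K

162


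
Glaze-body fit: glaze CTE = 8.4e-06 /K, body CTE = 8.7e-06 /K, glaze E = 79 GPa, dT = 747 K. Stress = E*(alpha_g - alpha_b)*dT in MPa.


Stress = 79*1000*(8.4e-06 - 8.7e-06)*747 = -17.7 MPa

-17.7


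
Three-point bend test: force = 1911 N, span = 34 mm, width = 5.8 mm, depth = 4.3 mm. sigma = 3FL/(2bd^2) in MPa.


sigma = 3*1911*34/(2*5.8*4.3^2) = 908.8 MPa

908.8


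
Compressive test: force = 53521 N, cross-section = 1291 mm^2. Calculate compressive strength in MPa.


CS = 53521 / 1291 = 41.5 MPa

41.5


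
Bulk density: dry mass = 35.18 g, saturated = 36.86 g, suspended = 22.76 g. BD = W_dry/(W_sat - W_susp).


BD = 35.18 / (36.86 - 22.76) = 35.18 / 14.1 = 2.495 g/cm^3

2.495


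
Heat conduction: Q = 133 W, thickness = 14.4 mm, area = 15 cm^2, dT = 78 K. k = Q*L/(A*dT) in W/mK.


k = 133*14.4/1000/(15/10000*78) = 16.37 W/mK

16.37


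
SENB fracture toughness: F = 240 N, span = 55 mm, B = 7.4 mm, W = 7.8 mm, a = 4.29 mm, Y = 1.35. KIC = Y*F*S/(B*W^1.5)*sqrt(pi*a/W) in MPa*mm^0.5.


KIC = 1.35*240*55/(7.4*7.8^1.5)*sqrt(pi*4.29/7.8) = 145.31

145.31


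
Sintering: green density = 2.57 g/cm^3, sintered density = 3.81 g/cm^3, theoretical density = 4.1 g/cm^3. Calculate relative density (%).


Relative = 3.81 / 4.1 * 100 = 92.9%

92.9


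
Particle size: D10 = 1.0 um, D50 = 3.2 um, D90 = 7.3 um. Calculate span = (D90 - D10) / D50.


Span = (7.3 - 1.0) / 3.2 = 6.3 / 3.2 = 1.969

1.969


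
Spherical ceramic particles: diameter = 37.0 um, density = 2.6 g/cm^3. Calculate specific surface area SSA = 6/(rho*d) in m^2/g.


SSA = 6 / (2.6 * 37.0) = 0.062 m^2/g

0.062


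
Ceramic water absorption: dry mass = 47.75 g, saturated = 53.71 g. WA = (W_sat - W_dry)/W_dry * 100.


WA = (53.71 - 47.75) / 47.75 * 100 = 12.48%

12.48


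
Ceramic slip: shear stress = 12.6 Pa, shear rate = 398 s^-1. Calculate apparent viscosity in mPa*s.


eta = tau/gamma * 1000 = 12.6/398 * 1000 = 31.7 mPa*s

31.7


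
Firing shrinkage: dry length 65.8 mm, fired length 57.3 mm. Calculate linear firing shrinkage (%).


FS = (65.8 - 57.3) / 65.8 * 100 = 12.92%

12.92


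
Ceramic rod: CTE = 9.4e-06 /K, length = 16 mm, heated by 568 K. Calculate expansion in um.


dL = 9.4e-06 * 16 * 568 * 1000 = 85.427 um

85.427


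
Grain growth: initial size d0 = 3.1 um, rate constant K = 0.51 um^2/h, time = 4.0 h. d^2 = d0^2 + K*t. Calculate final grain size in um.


d^2 = 3.1^2 + 0.51*4.0 = 11.65
d = sqrt(11.65) = 3.41 um

3.41


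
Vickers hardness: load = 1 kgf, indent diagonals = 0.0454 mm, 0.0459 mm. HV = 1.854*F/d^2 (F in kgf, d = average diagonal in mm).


d_avg = (0.0454+0.0459)/2 = 0.04565 mm
HV = 1.854*1/0.04565^2 = 890

890


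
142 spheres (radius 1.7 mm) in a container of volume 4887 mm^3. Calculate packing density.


V_sphere = 4/3*pi*1.7^3 = 20.5795 mm^3
Total V = 142*20.5795 = 2922.289 mm^3
PD = 2922.289 / 4887 = 0.598

0.598
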